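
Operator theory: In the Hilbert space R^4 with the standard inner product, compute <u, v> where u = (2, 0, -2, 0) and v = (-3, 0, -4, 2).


Computing the standard inner product <u, v> = sum u_i * v_i
= 2*-3 + 0*0 + -2*-4 + 0*2
= -6 + 0 + 8 + 0
= 2

2


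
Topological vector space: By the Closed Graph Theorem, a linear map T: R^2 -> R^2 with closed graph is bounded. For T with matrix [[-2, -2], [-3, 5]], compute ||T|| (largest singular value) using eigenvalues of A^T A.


A^T A = [[13, -11], [-11, 29]]
trace(A^T A) = 42, det(A^T A) = 256
discriminant = 42^2 - 4*256 = 740
Largest eigenvalue of A^T A = (trace + sqrt(disc))/2 = 34.6015
||T|| = sqrt(34.6015) = 5.8823

5.8823


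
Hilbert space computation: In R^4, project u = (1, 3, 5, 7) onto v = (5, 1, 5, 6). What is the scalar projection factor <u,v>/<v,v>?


Computing <u,v> = 1*5 + 3*1 + 5*5 + 7*6 = 75
Computing <v,v> = 5^2 + 1^2 + 5^2 + 6^2 = 87
Projection coefficient = 75/87 = 0.8621

0.8621


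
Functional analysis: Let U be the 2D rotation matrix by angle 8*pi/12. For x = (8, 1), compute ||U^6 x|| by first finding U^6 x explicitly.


U is a rotation by theta = 8*pi/12
U^6 = rotation by 6*theta = 48*pi/12 = 0*pi/12 (mod 2*pi)
cos(0*pi/12) = 1.0000, sin(0*pi/12) = 0.0000
U^6 x = (1.0000 * 8 - 0.0000 * 1, 0.0000 * 8 + 1.0000 * 1)
= (8.0000, 1.0000)
||U^6 x|| = sqrt(8.0000^2 + 1.0000^2) = sqrt(65.0000) = 8.0623

8.0623


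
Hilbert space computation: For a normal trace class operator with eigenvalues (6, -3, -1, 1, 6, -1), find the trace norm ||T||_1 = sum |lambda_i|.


For a normal operator, singular values equal |eigenvalues|.
Trace norm = sum |lambda_i| = 6 + 3 + 1 + 1 + 6 + 1
= 18

18


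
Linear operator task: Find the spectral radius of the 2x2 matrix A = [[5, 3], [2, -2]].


For a 2x2 matrix, eigenvalues satisfy lambda^2 - (trace)*lambda + det = 0
trace = 5 + -2 = 3
det = 5*-2 - 3*2 = -16
discriminant = 3^2 - 4*(-16) = 73
spectral radius = max |eigenvalue| = 5.7720

5.7720


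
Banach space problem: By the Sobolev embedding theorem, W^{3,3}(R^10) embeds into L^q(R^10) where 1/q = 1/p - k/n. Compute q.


Using the Sobolev embedding formula: 1/q = 1/p - k/n
1/q = 1/3 - 3/10 = 1/30
q = 1/(1/30) = 30

30.0000


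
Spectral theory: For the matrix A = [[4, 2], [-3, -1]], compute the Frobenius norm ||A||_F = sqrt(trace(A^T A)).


||A||_F^2 = sum a_ij^2
= 4^2 + 2^2 + (-3)^2 + (-1)^2
= 16 + 4 + 9 + 1 = 30
||A||_F = sqrt(30) = 5.4772

5.4772


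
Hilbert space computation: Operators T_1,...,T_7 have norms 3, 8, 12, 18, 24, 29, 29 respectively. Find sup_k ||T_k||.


By the Uniform Boundedness Principle, the supremum of norms is finite.
sup_k ||T_k|| = max(3, 8, 12, 18, 24, 29, 29) = 29

29


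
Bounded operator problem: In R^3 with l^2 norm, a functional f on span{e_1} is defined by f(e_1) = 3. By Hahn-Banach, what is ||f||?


The norm of f is given by ||f|| = sup_{||x||=1} |f(x)|.
On span{e_1}, ||e_1|| = 1, so ||f|| = |f(e_1)| / ||e_1||
= |3| / 1 = 3.0000

3.0000


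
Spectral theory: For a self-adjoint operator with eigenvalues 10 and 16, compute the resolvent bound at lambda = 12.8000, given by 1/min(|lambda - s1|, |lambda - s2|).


dist(12.8000, {10, 16}) = min(|12.8000 - 10|, |12.8000 - 16|)
= min(2.8000, 3.2000) = 2.8000
Resolvent bound = 1/2.8000 = 0.3571

0.3571


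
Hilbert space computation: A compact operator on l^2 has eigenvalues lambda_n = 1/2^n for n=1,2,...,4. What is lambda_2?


The eigenvalue formula gives lambda_2 = 1/2^2
= 1/4
= 0.2500

0.2500


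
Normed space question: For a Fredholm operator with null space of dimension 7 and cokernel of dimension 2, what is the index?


The Fredholm index is defined as ind(T) = dim(ker T) - dim(coker T)
= 7 - 2
= 5

5


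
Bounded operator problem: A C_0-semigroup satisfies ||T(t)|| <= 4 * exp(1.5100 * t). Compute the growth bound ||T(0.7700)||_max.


||T(0.7700)|| <= 4 * exp(1.5100 * 0.7700)
= 4 * exp(1.1627)
= 4 * 3.1986
= 12.7942

12.7942


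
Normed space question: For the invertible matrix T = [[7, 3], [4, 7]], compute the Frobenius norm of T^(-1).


det(T) = 7*7 - 3*4 = 37
T^(-1) = (1/37) * [[7, -3], [-4, 7]] = [[0.1892, -0.0811], [-0.1081, 0.1892]]
||T^(-1)||_F^2 = 0.1892^2 + (-0.0811)^2 + (-0.1081)^2 + 0.1892^2 = 0.0898
||T^(-1)||_F = sqrt(0.0898) = 0.2997

0.2997


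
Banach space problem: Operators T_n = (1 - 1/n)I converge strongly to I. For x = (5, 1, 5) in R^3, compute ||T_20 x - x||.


T_20 x - x = (1 - 1/20)x - x = -x/20
||x|| = sqrt(51) = 7.1414
||T_20 x - x|| = ||x||/20 = 7.1414/20 = 0.3571

0.3571


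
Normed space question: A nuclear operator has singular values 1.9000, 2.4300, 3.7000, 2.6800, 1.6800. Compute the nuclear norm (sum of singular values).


The nuclear norm is the sum of all singular values.
||T||_1 = 1.9000 + 2.4300 + 3.7000 + 2.6800 + 1.6800
= 12.3900

12.3900


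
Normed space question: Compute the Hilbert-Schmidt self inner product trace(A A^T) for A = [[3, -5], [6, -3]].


trace(A * A^T) = sum of squares of all entries
= 3^2 + (-5)^2 + 6^2 + (-3)^2
= 9 + 25 + 36 + 9
= 79

79


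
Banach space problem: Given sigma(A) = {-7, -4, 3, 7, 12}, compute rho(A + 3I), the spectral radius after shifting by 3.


Spectrum of A + 3I = {-4, -1, 6, 10, 15}
Spectral radius = max |lambda| over the shifted spectrum
= max(4, 1, 6, 10, 15) = 15

15


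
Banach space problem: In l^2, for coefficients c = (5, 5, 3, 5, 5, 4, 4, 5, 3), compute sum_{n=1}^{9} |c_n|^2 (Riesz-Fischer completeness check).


sum |c_n|^2 = 5^2 + 5^2 + 3^2 + 5^2 + 5^2 + 4^2 + 4^2 + 5^2 + 3^2
= 25 + 25 + 9 + 25 + 25 + 16 + 16 + 25 + 9
= 175

175


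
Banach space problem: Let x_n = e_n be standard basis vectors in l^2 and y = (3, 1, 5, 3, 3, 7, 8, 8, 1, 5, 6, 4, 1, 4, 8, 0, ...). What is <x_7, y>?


x_7 = e_7 is the standard basis vector with 1 in position 7.
<x_7, y> = y_7 = 8
As n -> infinity, <x_n, y> -> 0, confirming weak convergence of (x_n) to 0.

8


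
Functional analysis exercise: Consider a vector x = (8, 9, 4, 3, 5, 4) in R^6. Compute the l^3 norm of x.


The l^3 norm = (sum |x_i|^3)^(1/3)
Sum of 3th powers = 512 + 729 + 64 + 27 + 125 + 64 = 1521
||x||_3 = (1521)^(1/3) = 11.5003

11.5003


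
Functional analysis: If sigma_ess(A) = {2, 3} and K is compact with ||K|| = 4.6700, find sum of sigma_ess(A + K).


By Weyl's theorem, the essential spectrum is invariant under compact perturbations.
sigma_ess(A + K) = sigma_ess(A) = {2, 3}
Sum = 2 + 3 = 5

5


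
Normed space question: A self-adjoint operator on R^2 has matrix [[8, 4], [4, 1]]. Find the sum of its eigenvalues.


For a self-adjoint (symmetric) matrix, the eigenvalues are real.
The sum of eigenvalues equals the trace of the matrix.
trace = 8 + 1 = 9

9


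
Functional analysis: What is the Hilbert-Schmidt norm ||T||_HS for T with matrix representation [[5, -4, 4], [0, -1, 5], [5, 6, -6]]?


The Hilbert-Schmidt norm is sqrt(sum of squares of all entries).
Sum of squares = 5^2 + (-4)^2 + 4^2 + 0^2 + (-1)^2 + 5^2 + 5^2 + 6^2 + (-6)^2
= 25 + 16 + 16 + 0 + 1 + 25 + 25 + 36 + 36 = 180
||T||_HS = sqrt(180) = 13.4164

13.4164


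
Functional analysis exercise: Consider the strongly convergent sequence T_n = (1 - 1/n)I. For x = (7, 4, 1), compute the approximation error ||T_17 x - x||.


T_17 x - x = (1 - 1/17)x - x = -x/17
||x|| = sqrt(66) = 8.1240
||T_17 x - x|| = ||x||/17 = 8.1240/17 = 0.4779

0.4779


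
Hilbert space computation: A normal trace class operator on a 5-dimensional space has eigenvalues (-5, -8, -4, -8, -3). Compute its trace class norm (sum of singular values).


For a normal operator, singular values equal |eigenvalues|.
Trace norm = sum |lambda_i| = 5 + 8 + 4 + 8 + 3
= 28

28


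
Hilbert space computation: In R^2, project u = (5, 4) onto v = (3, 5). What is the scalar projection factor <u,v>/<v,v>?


Computing <u,v> = 5*3 + 4*5 = 35
Computing <v,v> = 3^2 + 5^2 = 34
Projection coefficient = 35/34 = 1.0294

1.0294


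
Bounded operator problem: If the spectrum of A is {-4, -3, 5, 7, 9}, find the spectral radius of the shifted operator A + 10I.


Spectrum of A + 10I = {6, 7, 15, 17, 19}
Spectral radius = max |lambda| over the shifted spectrum
= max(6, 7, 15, 17, 19) = 19

19


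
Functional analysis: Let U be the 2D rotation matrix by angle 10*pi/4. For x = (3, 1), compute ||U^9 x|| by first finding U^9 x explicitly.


U is a rotation by theta = 10*pi/4
U^9 = rotation by 9*theta = 90*pi/4 = 2*pi/4 (mod 2*pi)
cos(2*pi/4) = 0.0000, sin(2*pi/4) = 1.0000
U^9 x = (0.0000 * 3 - 1.0000 * 1, 1.0000 * 3 + 0.0000 * 1)
= (-1.0000, 3.0000)
||U^9 x|| = sqrt((-1.0000)^2 + 3.0000^2) = sqrt(10.0000) = 3.1623

3.1623


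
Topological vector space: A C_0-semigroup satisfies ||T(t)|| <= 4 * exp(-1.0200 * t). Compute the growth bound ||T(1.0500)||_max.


||T(1.0500)|| <= 4 * exp(-1.0200 * 1.0500)
= 4 * exp(-1.0710)
= 4 * 0.3427
= 1.3707

1.3707


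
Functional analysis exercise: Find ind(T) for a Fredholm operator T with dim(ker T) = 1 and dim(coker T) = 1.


The Fredholm index is defined as ind(T) = dim(ker T) - dim(coker T)
= 1 - 1
= 0

0


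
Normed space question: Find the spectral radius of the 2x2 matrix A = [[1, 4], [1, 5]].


For a 2x2 matrix, eigenvalues satisfy lambda^2 - (trace)*lambda + det = 0
trace = 1 + 5 = 6
det = 1*5 - 4*1 = 1
discriminant = 6^2 - 4*(1) = 32
spectral radius = max |eigenvalue| = 5.8284

5.8284


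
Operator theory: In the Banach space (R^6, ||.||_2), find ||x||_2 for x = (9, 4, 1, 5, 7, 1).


The l^2 norm = (sum |x_i|^2)^(1/2)
Sum of 2th powers = 81 + 16 + 1 + 25 + 49 + 1 = 173
||x||_2 = (173)^(1/2) = 13.1529

13.1529


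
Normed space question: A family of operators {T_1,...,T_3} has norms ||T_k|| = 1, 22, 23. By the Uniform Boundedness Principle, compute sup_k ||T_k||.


By the Uniform Boundedness Principle, the supremum of norms is finite.
sup_k ||T_k|| = max(1, 22, 23) = 23

23


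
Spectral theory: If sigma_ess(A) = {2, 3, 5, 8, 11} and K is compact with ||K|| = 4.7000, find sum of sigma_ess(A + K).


By Weyl's theorem, the essential spectrum is invariant under compact perturbations.
sigma_ess(A + K) = sigma_ess(A) = {2, 3, 5, 8, 11}
Sum = 2 + 3 + 5 + 8 + 11 = 29

29


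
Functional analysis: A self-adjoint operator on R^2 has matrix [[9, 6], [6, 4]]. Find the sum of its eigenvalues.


For a self-adjoint (symmetric) matrix, the eigenvalues are real.
The sum of eigenvalues equals the trace of the matrix.
trace = 9 + 4 = 13

13


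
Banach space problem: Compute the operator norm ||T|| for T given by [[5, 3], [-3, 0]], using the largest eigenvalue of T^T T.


A^T A = [[34, 15], [15, 9]]
trace(A^T A) = 43, det(A^T A) = 81
discriminant = 43^2 - 4*81 = 1525
Largest eigenvalue of A^T A = (trace + sqrt(disc))/2 = 41.0256
||T|| = sqrt(41.0256) = 6.4051

6.4051


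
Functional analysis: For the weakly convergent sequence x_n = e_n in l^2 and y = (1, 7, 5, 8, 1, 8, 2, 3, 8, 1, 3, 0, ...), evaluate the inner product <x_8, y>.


x_8 = e_8 is the standard basis vector with 1 in position 8.
<x_8, y> = y_8 = 3
As n -> infinity, <x_n, y> -> 0, confirming weak convergence of (x_n) to 0.

3


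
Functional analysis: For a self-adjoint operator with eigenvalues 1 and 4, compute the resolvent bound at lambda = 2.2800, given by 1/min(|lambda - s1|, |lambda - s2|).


dist(2.2800, {1, 4}) = min(|2.2800 - 1|, |2.2800 - 4|)
= min(1.2800, 1.7200) = 1.2800
Resolvent bound = 1/1.2800 = 0.7813

0.7813


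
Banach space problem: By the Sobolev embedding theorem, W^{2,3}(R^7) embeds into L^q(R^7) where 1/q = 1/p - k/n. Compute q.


Using the Sobolev embedding formula: 1/q = 1/p - k/n
1/q = 1/3 - 2/7 = 1/21
q = 1/(1/21) = 21

21.0000


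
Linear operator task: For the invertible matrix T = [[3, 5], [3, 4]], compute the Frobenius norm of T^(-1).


det(T) = 3*4 - 5*3 = -3
T^(-1) = (1/-3) * [[4, -5], [-3, 3]] = [[-1.3333, 1.6667], [1.0000, -1.0000]]
||T^(-1)||_F^2 = (-1.3333)^2 + 1.6667^2 + 1.0000^2 + (-1.0000)^2 = 6.5556
||T^(-1)||_F = sqrt(6.5556) = 2.5604

2.5604


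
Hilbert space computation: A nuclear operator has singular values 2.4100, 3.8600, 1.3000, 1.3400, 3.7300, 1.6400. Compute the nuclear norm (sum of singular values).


The nuclear norm is the sum of all singular values.
||T||_1 = 2.4100 + 3.8600 + 1.3000 + 1.3400 + 3.7300 + 1.6400
= 14.2800

14.2800


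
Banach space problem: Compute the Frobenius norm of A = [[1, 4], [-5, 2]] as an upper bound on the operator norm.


||A||_F^2 = sum a_ij^2
= 1^2 + 4^2 + (-5)^2 + 2^2
= 1 + 16 + 25 + 4 = 46
||A||_F = sqrt(46) = 6.7823

6.7823


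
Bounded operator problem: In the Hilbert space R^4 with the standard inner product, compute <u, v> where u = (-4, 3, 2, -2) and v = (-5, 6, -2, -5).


Computing the standard inner product <u, v> = sum u_i * v_i
= -4*-5 + 3*6 + 2*-2 + -2*-5
= 20 + 18 + -4 + 10
= 44

44


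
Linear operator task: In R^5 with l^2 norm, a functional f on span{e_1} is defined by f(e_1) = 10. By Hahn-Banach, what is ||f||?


The norm of f is given by ||f|| = sup_{||x||=1} |f(x)|.
On span{e_1}, ||e_1|| = 1, so ||f|| = |f(e_1)| / ||e_1||
= |10| / 1 = 10.0000

10.0000


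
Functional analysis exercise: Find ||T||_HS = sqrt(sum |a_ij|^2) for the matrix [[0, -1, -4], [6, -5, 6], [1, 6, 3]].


The Hilbert-Schmidt norm is sqrt(sum of squares of all entries).
Sum of squares = 0^2 + (-1)^2 + (-4)^2 + 6^2 + (-5)^2 + 6^2 + 1^2 + 6^2 + 3^2
= 0 + 1 + 16 + 36 + 25 + 36 + 1 + 36 + 9 = 160
||T||_HS = sqrt(160) = 12.6491

12.6491


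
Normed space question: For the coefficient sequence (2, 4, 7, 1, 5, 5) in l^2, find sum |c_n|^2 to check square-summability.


sum |c_n|^2 = 2^2 + 4^2 + 7^2 + 1^2 + 5^2 + 5^2
= 4 + 16 + 49 + 1 + 25 + 25
= 120

120


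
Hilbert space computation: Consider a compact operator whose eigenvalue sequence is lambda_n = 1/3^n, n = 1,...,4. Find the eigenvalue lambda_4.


The eigenvalue formula gives lambda_4 = 1/3^4
= 1/81
= 0.0123

0.0123


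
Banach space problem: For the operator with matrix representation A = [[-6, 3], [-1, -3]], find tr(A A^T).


trace(A * A^T) = sum of squares of all entries
= (-6)^2 + 3^2 + (-1)^2 + (-3)^2
= 36 + 9 + 1 + 9
= 55

55


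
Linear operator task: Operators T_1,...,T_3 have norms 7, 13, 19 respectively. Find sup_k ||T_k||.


By the Uniform Boundedness Principle, the supremum of norms is finite.
sup_k ||T_k|| = max(7, 13, 19) = 19

19


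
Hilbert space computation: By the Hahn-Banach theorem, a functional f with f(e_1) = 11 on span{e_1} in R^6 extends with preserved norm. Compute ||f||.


The norm of f is given by ||f|| = sup_{||x||=1} |f(x)|.
On span{e_1}, ||e_1|| = 1, so ||f|| = |f(e_1)| / ||e_1||
= |11| / 1 = 11.0000

11.0000


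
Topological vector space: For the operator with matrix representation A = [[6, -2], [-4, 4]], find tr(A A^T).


trace(A * A^T) = sum of squares of all entries
= 6^2 + (-2)^2 + (-4)^2 + 4^2
= 36 + 4 + 16 + 16
= 72

72


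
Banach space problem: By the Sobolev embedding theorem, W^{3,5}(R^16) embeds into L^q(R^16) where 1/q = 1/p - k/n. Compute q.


Using the Sobolev embedding formula: 1/q = 1/p - k/n
1/q = 1/5 - 3/16 = 1/80
q = 1/(1/80) = 80

80.0000


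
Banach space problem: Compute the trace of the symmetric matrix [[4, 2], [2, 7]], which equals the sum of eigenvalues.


For a self-adjoint (symmetric) matrix, the eigenvalues are real.
The sum of eigenvalues equals the trace of the matrix.
trace = 4 + 7 = 11

11


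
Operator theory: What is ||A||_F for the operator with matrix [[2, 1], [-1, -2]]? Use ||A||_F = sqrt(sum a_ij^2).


||A||_F^2 = sum a_ij^2
= 2^2 + 1^2 + (-1)^2 + (-2)^2
= 4 + 1 + 1 + 4 = 10
||A||_F = sqrt(10) = 3.1623

3.1623


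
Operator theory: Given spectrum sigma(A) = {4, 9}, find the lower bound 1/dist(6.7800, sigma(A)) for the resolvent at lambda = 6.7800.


dist(6.7800, {4, 9}) = min(|6.7800 - 4|, |6.7800 - 9|)
= min(2.7800, 2.2200) = 2.2200
Resolvent bound = 1/2.2200 = 0.4505

0.4505


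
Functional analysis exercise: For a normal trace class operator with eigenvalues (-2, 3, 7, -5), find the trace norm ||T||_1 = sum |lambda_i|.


For a normal operator, singular values equal |eigenvalues|.
Trace norm = sum |lambda_i| = 2 + 3 + 7 + 5
= 17

17


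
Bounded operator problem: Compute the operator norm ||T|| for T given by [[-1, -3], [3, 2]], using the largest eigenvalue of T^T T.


A^T A = [[10, 9], [9, 13]]
trace(A^T A) = 23, det(A^T A) = 49
discriminant = 23^2 - 4*49 = 333
Largest eigenvalue of A^T A = (trace + sqrt(disc))/2 = 20.6241
||T|| = sqrt(20.6241) = 4.5414

4.5414


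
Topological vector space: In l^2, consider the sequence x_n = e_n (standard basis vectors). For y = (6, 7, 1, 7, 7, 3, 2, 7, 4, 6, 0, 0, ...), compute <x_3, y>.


x_3 = e_3 is the standard basis vector with 1 in position 3.
<x_3, y> = y_3 = 1
As n -> infinity, <x_n, y> -> 0, confirming weak convergence of (x_n) to 0.

1


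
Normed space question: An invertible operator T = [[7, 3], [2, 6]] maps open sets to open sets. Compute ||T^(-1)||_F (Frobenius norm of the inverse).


det(T) = 7*6 - 3*2 = 36
T^(-1) = (1/36) * [[6, -3], [-2, 7]] = [[0.1667, -0.0833], [-0.0556, 0.1944]]
||T^(-1)||_F^2 = 0.1667^2 + (-0.0833)^2 + (-0.0556)^2 + 0.1944^2 = 0.0756
||T^(-1)||_F = sqrt(0.0756) = 0.2750

0.2750


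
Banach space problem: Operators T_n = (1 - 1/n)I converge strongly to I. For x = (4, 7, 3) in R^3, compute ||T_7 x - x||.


T_7 x - x = (1 - 1/7)x - x = -x/7
||x|| = sqrt(74) = 8.6023
||T_7 x - x|| = ||x||/7 = 8.6023/7 = 1.2289

1.2289


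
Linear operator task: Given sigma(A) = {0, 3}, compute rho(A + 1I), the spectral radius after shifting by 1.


Spectrum of A + 1I = {1, 4}
Spectral radius = max |lambda| over the shifted spectrum
= max(1, 4) = 4

4


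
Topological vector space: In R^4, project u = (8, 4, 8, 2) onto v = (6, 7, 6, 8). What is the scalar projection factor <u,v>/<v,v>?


Computing <u,v> = 8*6 + 4*7 + 8*6 + 2*8 = 140
Computing <v,v> = 6^2 + 7^2 + 6^2 + 8^2 = 185
Projection coefficient = 140/185 = 0.7568

0.7568


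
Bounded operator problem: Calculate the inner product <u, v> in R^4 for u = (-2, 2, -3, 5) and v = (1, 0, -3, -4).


Computing the standard inner product <u, v> = sum u_i * v_i
= -2*1 + 2*0 + -3*-3 + 5*-4
= -2 + 0 + 9 + -20
= -13

-13


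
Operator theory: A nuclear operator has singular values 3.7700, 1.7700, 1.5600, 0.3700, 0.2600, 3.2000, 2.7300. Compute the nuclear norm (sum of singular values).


The nuclear norm is the sum of all singular values.
||T||_1 = 3.7700 + 1.7700 + 1.5600 + 0.3700 + 0.2600 + 3.2000 + 2.7300
= 13.6600

13.6600


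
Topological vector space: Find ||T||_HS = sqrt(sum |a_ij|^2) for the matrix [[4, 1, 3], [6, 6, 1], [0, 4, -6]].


The Hilbert-Schmidt norm is sqrt(sum of squares of all entries).
Sum of squares = 4^2 + 1^2 + 3^2 + 6^2 + 6^2 + 1^2 + 0^2 + 4^2 + (-6)^2
= 16 + 1 + 9 + 36 + 36 + 1 + 0 + 16 + 36 = 151
||T||_HS = sqrt(151) = 12.2882

12.2882


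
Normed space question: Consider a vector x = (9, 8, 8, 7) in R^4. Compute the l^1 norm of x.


The l^1 norm equals the sum of absolute values of all components.
||x||_1 = 9 + 8 + 8 + 7
= 32

32.0000


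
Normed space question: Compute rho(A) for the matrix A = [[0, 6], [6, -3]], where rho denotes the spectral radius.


For a 2x2 matrix, eigenvalues satisfy lambda^2 - (trace)*lambda + det = 0
trace = 0 + -3 = -3
det = 0*-3 - 6*6 = -36
discriminant = (-3)^2 - 4*(-36) = 153
spectral radius = max |eigenvalue| = 7.6847

7.6847


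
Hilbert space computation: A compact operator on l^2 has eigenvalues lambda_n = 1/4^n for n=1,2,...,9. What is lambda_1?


The eigenvalue formula gives lambda_1 = 1/4^1
= 1/4
= 0.2500

0.2500


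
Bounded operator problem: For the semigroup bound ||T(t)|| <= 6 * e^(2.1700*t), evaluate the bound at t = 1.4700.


||T(1.4700)|| <= 6 * exp(2.1700 * 1.4700)
= 6 * exp(3.1899)
= 6 * 24.2860
= 145.7160

145.7160


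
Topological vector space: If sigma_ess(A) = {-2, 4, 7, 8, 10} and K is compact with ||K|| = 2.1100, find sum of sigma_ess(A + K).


By Weyl's theorem, the essential spectrum is invariant under compact perturbations.
sigma_ess(A + K) = sigma_ess(A) = {-2, 4, 7, 8, 10}
Sum = -2 + 4 + 7 + 8 + 10 = 27

27


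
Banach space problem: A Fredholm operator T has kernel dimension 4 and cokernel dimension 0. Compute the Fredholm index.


The Fredholm index is defined as ind(T) = dim(ker T) - dim(coker T)
= 4 - 0
= 4

4


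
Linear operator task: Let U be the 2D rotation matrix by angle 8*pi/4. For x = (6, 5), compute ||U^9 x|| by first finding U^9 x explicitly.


U is a rotation by theta = 8*pi/4
U^9 = rotation by 9*theta = 72*pi/4 = 0*pi/4 (mod 2*pi)
cos(0*pi/4) = 1.0000, sin(0*pi/4) = 0.0000
U^9 x = (1.0000 * 6 - 0.0000 * 5, 0.0000 * 6 + 1.0000 * 5)
= (6.0000, 5.0000)
||U^9 x|| = sqrt(6.0000^2 + 5.0000^2) = sqrt(61.0000) = 7.8102

7.8102


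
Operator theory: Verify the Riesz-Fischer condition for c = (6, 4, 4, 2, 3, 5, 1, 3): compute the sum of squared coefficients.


sum |c_n|^2 = 6^2 + 4^2 + 4^2 + 2^2 + 3^2 + 5^2 + 1^2 + 3^2
= 36 + 16 + 16 + 4 + 9 + 25 + 1 + 9
= 116

116


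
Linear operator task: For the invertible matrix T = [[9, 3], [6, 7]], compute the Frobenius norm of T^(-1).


det(T) = 9*7 - 3*6 = 45
T^(-1) = (1/45) * [[7, -3], [-6, 9]] = [[0.1556, -0.0667], [-0.1333, 0.2000]]
||T^(-1)||_F^2 = 0.1556^2 + (-0.0667)^2 + (-0.1333)^2 + 0.2000^2 = 0.0864
||T^(-1)||_F = sqrt(0.0864) = 0.2940

0.2940


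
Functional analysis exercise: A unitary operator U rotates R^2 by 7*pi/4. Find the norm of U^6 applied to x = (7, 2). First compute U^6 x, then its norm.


U is a rotation by theta = 7*pi/4
U^6 = rotation by 6*theta = 42*pi/4 = 2*pi/4 (mod 2*pi)
cos(2*pi/4) = 0.0000, sin(2*pi/4) = 1.0000
U^6 x = (0.0000 * 7 - 1.0000 * 2, 1.0000 * 7 + 0.0000 * 2)
= (-2.0000, 7.0000)
||U^6 x|| = sqrt((-2.0000)^2 + 7.0000^2) = sqrt(53.0000) = 7.2801

7.2801


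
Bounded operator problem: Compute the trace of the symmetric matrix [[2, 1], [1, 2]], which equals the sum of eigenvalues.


For a self-adjoint (symmetric) matrix, the eigenvalues are real.
The sum of eigenvalues equals the trace of the matrix.
trace = 2 + 2 = 4

4


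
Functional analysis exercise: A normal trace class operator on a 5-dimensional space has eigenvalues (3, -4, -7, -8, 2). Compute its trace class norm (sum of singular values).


For a normal operator, singular values equal |eigenvalues|.
Trace norm = sum |lambda_i| = 3 + 4 + 7 + 8 + 2
= 24

24


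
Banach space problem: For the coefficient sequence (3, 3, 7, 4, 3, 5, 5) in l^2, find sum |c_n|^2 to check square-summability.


sum |c_n|^2 = 3^2 + 3^2 + 7^2 + 4^2 + 3^2 + 5^2 + 5^2
= 9 + 9 + 49 + 16 + 9 + 25 + 25
= 142

142


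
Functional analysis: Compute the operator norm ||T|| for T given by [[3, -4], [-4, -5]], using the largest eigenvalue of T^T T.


A^T A = [[25, 8], [8, 41]]
trace(A^T A) = 66, det(A^T A) = 961
discriminant = 66^2 - 4*961 = 512
Largest eigenvalue of A^T A = (trace + sqrt(disc))/2 = 44.3137
||T|| = sqrt(44.3137) = 6.6569

6.6569


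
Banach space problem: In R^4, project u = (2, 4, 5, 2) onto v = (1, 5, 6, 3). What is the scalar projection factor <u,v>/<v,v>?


Computing <u,v> = 2*1 + 4*5 + 5*6 + 2*3 = 58
Computing <v,v> = 1^2 + 5^2 + 6^2 + 3^2 = 71
Projection coefficient = 58/71 = 0.8169

0.8169


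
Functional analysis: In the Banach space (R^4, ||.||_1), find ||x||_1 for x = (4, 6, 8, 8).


The l^1 norm equals the sum of absolute values of all components.
||x||_1 = 4 + 6 + 8 + 8
= 26

26.0000


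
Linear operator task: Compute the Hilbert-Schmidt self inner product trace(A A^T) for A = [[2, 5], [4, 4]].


trace(A * A^T) = sum of squares of all entries
= 2^2 + 5^2 + 4^2 + 4^2
= 4 + 25 + 16 + 16
= 61

61


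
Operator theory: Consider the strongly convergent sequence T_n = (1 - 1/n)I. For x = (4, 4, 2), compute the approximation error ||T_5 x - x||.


T_5 x - x = (1 - 1/5)x - x = -x/5
||x|| = sqrt(36) = 6.0000
||T_5 x - x|| = ||x||/5 = 6.0000/5 = 1.2000

1.2000


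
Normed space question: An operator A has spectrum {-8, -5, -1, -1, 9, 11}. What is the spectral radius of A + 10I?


Spectrum of A + 10I = {2, 5, 9, 9, 19, 21}
Spectral radius = max |lambda| over the shifted spectrum
= max(2, 5, 9, 9, 19, 21) = 21

21


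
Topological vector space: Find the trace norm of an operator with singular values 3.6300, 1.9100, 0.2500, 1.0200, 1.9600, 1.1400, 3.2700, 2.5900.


The nuclear norm is the sum of all singular values.
||T||_1 = 3.6300 + 1.9100 + 0.2500 + 1.0200 + 1.9600 + 1.1400 + 3.2700 + 2.5900
= 15.7700

15.7700


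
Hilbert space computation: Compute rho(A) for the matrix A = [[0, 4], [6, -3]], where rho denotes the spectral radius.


For a 2x2 matrix, eigenvalues satisfy lambda^2 - (trace)*lambda + det = 0
trace = 0 + -3 = -3
det = 0*-3 - 4*6 = -24
discriminant = (-3)^2 - 4*(-24) = 105
spectral radius = max |eigenvalue| = 6.6235

6.6235


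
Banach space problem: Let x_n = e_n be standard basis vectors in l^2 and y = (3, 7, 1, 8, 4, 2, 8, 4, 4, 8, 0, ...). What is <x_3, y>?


x_3 = e_3 is the standard basis vector with 1 in position 3.
<x_3, y> = y_3 = 1
As n -> infinity, <x_n, y> -> 0, confirming weak convergence of (x_n) to 0.

1


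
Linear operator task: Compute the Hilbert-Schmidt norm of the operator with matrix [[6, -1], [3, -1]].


The Hilbert-Schmidt norm is sqrt(sum of squares of all entries).
Sum of squares = 6^2 + (-1)^2 + 3^2 + (-1)^2
= 36 + 1 + 9 + 1 = 47
||T||_HS = sqrt(47) = 6.8557

6.8557


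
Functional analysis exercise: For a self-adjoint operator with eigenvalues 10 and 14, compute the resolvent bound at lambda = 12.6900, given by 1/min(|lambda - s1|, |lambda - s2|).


dist(12.6900, {10, 14}) = min(|12.6900 - 10|, |12.6900 - 14|)
= min(2.6900, 1.3100) = 1.3100
Resolvent bound = 1/1.3100 = 0.7634

0.7634


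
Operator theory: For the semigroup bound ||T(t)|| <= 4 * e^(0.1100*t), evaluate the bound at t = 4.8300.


||T(4.8300)|| <= 4 * exp(0.1100 * 4.8300)
= 4 * exp(0.5313)
= 4 * 1.7011
= 6.8046

6.8046


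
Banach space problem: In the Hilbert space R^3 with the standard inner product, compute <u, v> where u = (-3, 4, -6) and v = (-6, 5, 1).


Computing the standard inner product <u, v> = sum u_i * v_i
= -3*-6 + 4*5 + -6*1
= 18 + 20 + -6
= 32

32


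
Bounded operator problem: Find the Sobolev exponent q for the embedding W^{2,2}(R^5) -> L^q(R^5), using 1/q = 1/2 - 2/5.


Using the Sobolev embedding formula: 1/q = 1/p - k/n
1/q = 1/2 - 2/5 = 1/10
q = 1/(1/10) = 10

10.0000


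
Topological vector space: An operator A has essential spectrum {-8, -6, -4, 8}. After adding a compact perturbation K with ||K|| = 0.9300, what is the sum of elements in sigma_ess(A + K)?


By Weyl's theorem, the essential spectrum is invariant under compact perturbations.
sigma_ess(A + K) = sigma_ess(A) = {-8, -6, -4, 8}
Sum = -8 + -6 + -4 + 8 = -10

-10


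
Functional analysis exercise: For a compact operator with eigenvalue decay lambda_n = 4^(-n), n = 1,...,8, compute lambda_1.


The eigenvalue formula gives lambda_1 = 1/4^1
= 1/4
= 0.2500

0.2500


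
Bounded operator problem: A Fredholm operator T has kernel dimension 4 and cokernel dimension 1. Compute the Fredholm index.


The Fredholm index is defined as ind(T) = dim(ker T) - dim(coker T)
= 4 - 1
= 3

3


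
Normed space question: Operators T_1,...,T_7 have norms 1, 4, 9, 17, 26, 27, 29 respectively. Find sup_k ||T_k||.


By the Uniform Boundedness Principle, the supremum of norms is finite.
sup_k ||T_k|| = max(1, 4, 9, 17, 26, 27, 29) = 29

29


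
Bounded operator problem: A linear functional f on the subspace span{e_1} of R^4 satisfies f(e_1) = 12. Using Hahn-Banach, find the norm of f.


The norm of f is given by ||f|| = sup_{||x||=1} |f(x)|.
On span{e_1}, ||e_1|| = 1, so ||f|| = |f(e_1)| / ||e_1||
= |12| / 1 = 12.0000

12.0000


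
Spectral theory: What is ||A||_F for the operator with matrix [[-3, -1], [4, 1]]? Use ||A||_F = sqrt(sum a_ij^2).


||A||_F^2 = sum a_ij^2
= (-3)^2 + (-1)^2 + 4^2 + 1^2
= 9 + 1 + 16 + 1 = 27
||A||_F = sqrt(27) = 5.1962

5.1962


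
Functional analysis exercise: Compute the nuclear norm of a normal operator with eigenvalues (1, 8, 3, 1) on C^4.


For a normal operator, singular values equal |eigenvalues|.
Trace norm = sum |lambda_i| = 1 + 8 + 3 + 1
= 13

13


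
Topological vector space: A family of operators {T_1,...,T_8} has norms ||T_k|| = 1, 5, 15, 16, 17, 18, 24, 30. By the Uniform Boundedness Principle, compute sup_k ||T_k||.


By the Uniform Boundedness Principle, the supremum of norms is finite.
sup_k ||T_k|| = max(1, 5, 15, 16, 17, 18, 24, 30) = 30

30


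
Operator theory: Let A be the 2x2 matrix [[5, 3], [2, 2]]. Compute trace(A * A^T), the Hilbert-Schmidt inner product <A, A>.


trace(A * A^T) = sum of squares of all entries
= 5^2 + 3^2 + 2^2 + 2^2
= 25 + 9 + 4 + 4
= 42

42


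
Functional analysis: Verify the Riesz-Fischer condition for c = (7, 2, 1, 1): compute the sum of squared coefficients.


sum |c_n|^2 = 7^2 + 2^2 + 1^2 + 1^2
= 49 + 4 + 1 + 1
= 55

55


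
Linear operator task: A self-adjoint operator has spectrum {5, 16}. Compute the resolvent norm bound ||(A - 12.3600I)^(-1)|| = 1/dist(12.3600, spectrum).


dist(12.3600, {5, 16}) = min(|12.3600 - 5|, |12.3600 - 16|)
= min(7.3600, 3.6400) = 3.6400
Resolvent bound = 1/3.6400 = 0.2747

0.2747


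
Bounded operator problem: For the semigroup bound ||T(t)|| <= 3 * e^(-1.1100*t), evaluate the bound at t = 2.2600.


||T(2.2600)|| <= 3 * exp(-1.1100 * 2.2600)
= 3 * exp(-2.5086)
= 3 * 0.0814
= 0.2441

0.2441


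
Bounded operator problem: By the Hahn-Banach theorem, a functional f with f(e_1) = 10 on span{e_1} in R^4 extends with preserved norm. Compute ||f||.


The norm of f is given by ||f|| = sup_{||x||=1} |f(x)|.
On span{e_1}, ||e_1|| = 1, so ||f|| = |f(e_1)| / ||e_1||
= |10| / 1 = 10.0000

10.0000


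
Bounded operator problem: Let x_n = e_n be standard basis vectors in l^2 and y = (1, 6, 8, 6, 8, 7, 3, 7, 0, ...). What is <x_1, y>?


x_1 = e_1 is the standard basis vector with 1 in position 1.
<x_1, y> = y_1 = 1
As n -> infinity, <x_n, y> -> 0, confirming weak convergence of (x_n) to 0.

1


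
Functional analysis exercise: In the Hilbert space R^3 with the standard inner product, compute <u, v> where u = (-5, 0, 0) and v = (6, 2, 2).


Computing the standard inner product <u, v> = sum u_i * v_i
= -5*6 + 0*2 + 0*2
= -30 + 0 + 0
= -30

-30


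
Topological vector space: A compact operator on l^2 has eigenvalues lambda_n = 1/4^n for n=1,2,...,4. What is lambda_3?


The eigenvalue formula gives lambda_3 = 1/4^3
= 1/64
= 0.0156

0.0156


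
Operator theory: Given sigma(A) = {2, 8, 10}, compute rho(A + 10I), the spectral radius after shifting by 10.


Spectrum of A + 10I = {12, 18, 20}
Spectral radius = max |lambda| over the shifted spectrum
= max(12, 18, 20) = 20

20


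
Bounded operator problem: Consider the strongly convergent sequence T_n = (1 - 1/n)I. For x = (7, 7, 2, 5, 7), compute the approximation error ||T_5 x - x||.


T_5 x - x = (1 - 1/5)x - x = -x/5
||x|| = sqrt(176) = 13.2665
||T_5 x - x|| = ||x||/5 = 13.2665/5 = 2.6533

2.6533


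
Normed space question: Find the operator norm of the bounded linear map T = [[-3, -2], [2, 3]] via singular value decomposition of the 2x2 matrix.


A^T A = [[13, 12], [12, 13]]
trace(A^T A) = 26, det(A^T A) = 25
discriminant = 26^2 - 4*25 = 576
Largest eigenvalue of A^T A = (trace + sqrt(disc))/2 = 25.0000
||T|| = sqrt(25.0000) = 5.0000

5.0000


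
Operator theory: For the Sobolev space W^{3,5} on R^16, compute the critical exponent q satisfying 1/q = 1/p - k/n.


Using the Sobolev embedding formula: 1/q = 1/p - k/n
1/q = 1/5 - 3/16 = 1/80
q = 1/(1/80) = 80

80.0000


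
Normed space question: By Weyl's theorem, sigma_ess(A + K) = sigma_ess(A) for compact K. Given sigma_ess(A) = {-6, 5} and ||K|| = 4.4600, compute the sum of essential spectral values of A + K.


By Weyl's theorem, the essential spectrum is invariant under compact perturbations.
sigma_ess(A + K) = sigma_ess(A) = {-6, 5}
Sum = -6 + 5 = -1

-1


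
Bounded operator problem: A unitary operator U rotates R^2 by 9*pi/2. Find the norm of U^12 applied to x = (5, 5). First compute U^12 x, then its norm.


U is a rotation by theta = 9*pi/2
U^12 = rotation by 12*theta = 108*pi/2 = 0*pi/2 (mod 2*pi)
cos(0*pi/2) = 1.0000, sin(0*pi/2) = 0.0000
U^12 x = (1.0000 * 5 - 0.0000 * 5, 0.0000 * 5 + 1.0000 * 5)
= (5.0000, 5.0000)
||U^12 x|| = sqrt(5.0000^2 + 5.0000^2) = sqrt(50.0000) = 7.0711

7.0711


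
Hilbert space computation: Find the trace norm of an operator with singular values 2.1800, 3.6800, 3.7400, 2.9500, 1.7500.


The nuclear norm is the sum of all singular values.
||T||_1 = 2.1800 + 3.6800 + 3.7400 + 2.9500 + 1.7500
= 14.3000

14.3000


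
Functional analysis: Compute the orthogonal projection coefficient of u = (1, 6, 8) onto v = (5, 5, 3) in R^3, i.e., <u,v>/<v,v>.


Computing <u,v> = 1*5 + 6*5 + 8*3 = 59
Computing <v,v> = 5^2 + 5^2 + 3^2 = 59
Projection coefficient = 59/59 = 1.0000

1.0000


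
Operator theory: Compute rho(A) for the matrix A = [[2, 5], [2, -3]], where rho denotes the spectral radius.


For a 2x2 matrix, eigenvalues satisfy lambda^2 - (trace)*lambda + det = 0
trace = 2 + -3 = -1
det = 2*-3 - 5*2 = -16
discriminant = (-1)^2 - 4*(-16) = 65
spectral radius = max |eigenvalue| = 4.5311

4.5311


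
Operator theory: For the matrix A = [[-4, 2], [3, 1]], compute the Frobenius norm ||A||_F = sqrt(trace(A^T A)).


||A||_F^2 = sum a_ij^2
= (-4)^2 + 2^2 + 3^2 + 1^2
= 16 + 4 + 9 + 1 = 30
||A||_F = sqrt(30) = 5.4772

5.4772


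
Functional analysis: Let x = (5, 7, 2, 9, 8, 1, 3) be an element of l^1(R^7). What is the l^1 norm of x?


The l^1 norm equals the sum of absolute values of all components.
||x||_1 = 5 + 7 + 2 + 9 + 8 + 1 + 3
= 35

35.0000


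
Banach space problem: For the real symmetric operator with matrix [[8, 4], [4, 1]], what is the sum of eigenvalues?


For a self-adjoint (symmetric) matrix, the eigenvalues are real.
The sum of eigenvalues equals the trace of the matrix.
trace = 8 + 1 = 9

9


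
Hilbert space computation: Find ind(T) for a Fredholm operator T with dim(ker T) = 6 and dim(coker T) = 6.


The Fredholm index is defined as ind(T) = dim(ker T) - dim(coker T)
= 6 - 6
= 0

0


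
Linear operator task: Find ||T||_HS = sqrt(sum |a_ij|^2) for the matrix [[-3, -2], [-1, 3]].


The Hilbert-Schmidt norm is sqrt(sum of squares of all entries).
Sum of squares = (-3)^2 + (-2)^2 + (-1)^2 + 3^2
= 9 + 4 + 1 + 9 = 23
||T||_HS = sqrt(23) = 4.7958

4.7958


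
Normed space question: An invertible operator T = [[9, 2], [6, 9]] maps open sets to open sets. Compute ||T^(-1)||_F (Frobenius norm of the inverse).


det(T) = 9*9 - 2*6 = 69
T^(-1) = (1/69) * [[9, -2], [-6, 9]] = [[0.1304, -0.0290], [-0.0870, 0.1304]]
||T^(-1)||_F^2 = 0.1304^2 + (-0.0290)^2 + (-0.0870)^2 + 0.1304^2 = 0.0424
||T^(-1)||_F = sqrt(0.0424) = 0.2060

0.2060


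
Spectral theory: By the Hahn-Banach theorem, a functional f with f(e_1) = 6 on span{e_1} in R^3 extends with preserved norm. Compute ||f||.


The norm of f is given by ||f|| = sup_{||x||=1} |f(x)|.
On span{e_1}, ||e_1|| = 1, so ||f|| = |f(e_1)| / ||e_1||
= |6| / 1 = 6.0000

6.0000


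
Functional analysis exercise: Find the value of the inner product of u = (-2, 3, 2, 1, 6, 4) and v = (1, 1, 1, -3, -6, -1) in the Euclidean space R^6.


Computing the standard inner product <u, v> = sum u_i * v_i
= -2*1 + 3*1 + 2*1 + 1*-3 + 6*-6 + 4*-1
= -2 + 3 + 2 + -3 + -36 + -4
= -40

-40


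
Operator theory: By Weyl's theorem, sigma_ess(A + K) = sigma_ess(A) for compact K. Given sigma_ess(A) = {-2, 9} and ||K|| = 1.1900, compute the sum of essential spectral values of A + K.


By Weyl's theorem, the essential spectrum is invariant under compact perturbations.
sigma_ess(A + K) = sigma_ess(A) = {-2, 9}
Sum = -2 + 9 = 7

7


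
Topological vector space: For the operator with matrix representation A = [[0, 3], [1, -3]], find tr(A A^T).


trace(A * A^T) = sum of squares of all entries
= 0^2 + 3^2 + 1^2 + (-3)^2
= 0 + 9 + 1 + 9
= 19

19


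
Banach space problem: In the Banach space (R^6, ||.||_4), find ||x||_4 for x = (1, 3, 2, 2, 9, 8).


The l^4 norm = (sum |x_i|^4)^(1/4)
Sum of 4th powers = 1 + 81 + 16 + 16 + 6561 + 4096 = 10771
||x||_4 = (10771)^(1/4) = 10.1874

10.1874


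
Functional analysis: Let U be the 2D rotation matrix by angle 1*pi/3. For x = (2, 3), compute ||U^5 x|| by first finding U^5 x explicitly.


U is a rotation by theta = 1*pi/3
U^5 = rotation by 5*theta = 5*pi/3
cos(5*pi/3) = 0.5000, sin(5*pi/3) = -0.8660
U^5 x = (0.5000 * 2 - -0.8660 * 3, -0.8660 * 2 + 0.5000 * 3)
= (3.5981, -0.2321)
||U^5 x|| = sqrt(3.5981^2 + (-0.2321)^2) = sqrt(13.0000) = 3.6056

3.6056


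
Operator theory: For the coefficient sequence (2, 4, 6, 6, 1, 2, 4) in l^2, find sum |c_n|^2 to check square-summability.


sum |c_n|^2 = 2^2 + 4^2 + 6^2 + 6^2 + 1^2 + 2^2 + 4^2
= 4 + 16 + 36 + 36 + 1 + 4 + 16
= 113

113


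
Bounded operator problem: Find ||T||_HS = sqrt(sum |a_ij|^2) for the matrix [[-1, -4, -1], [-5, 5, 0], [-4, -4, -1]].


The Hilbert-Schmidt norm is sqrt(sum of squares of all entries).
Sum of squares = (-1)^2 + (-4)^2 + (-1)^2 + (-5)^2 + 5^2 + 0^2 + (-4)^2 + (-4)^2 + (-1)^2
= 1 + 16 + 1 + 25 + 25 + 0 + 16 + 16 + 1 = 101
||T||_HS = sqrt(101) = 10.0499

10.0499


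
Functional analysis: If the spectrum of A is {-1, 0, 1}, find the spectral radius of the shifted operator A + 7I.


Spectrum of A + 7I = {6, 7, 8}
Spectral radius = max |lambda| over the shifted spectrum
= max(6, 7, 8) = 8

8


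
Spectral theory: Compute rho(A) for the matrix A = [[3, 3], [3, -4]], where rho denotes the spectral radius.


For a 2x2 matrix, eigenvalues satisfy lambda^2 - (trace)*lambda + det = 0
trace = 3 + -4 = -1
det = 3*-4 - 3*3 = -21
discriminant = (-1)^2 - 4*(-21) = 85
spectral radius = max |eigenvalue| = 5.1098

5.1098


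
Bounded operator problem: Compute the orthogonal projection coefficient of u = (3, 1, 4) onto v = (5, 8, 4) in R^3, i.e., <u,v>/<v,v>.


Computing <u,v> = 3*5 + 1*8 + 4*4 = 39
Computing <v,v> = 5^2 + 8^2 + 4^2 = 105
Projection coefficient = 39/105 = 0.3714

0.3714


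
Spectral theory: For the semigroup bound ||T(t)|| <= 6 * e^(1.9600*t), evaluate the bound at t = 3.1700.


||T(3.1700)|| <= 6 * exp(1.9600 * 3.1700)
= 6 * exp(6.2132)
= 6 * 499.2964
= 2995.7787

2995.7787


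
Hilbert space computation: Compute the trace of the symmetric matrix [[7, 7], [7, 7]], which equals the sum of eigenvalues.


For a self-adjoint (symmetric) matrix, the eigenvalues are real.
The sum of eigenvalues equals the trace of the matrix.
trace = 7 + 7 = 14

14


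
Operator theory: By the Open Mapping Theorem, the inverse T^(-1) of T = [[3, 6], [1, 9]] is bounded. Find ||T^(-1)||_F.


det(T) = 3*9 - 6*1 = 21
T^(-1) = (1/21) * [[9, -6], [-1, 3]] = [[0.4286, -0.2857], [-0.0476, 0.1429]]
||T^(-1)||_F^2 = 0.4286^2 + (-0.2857)^2 + (-0.0476)^2 + 0.1429^2 = 0.2880
||T^(-1)||_F = sqrt(0.2880) = 0.5366

0.5366


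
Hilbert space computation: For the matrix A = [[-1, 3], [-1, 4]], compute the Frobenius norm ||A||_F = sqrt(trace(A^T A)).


||A||_F^2 = sum a_ij^2
= (-1)^2 + 3^2 + (-1)^2 + 4^2
= 1 + 9 + 1 + 16 = 27
||A||_F = sqrt(27) = 5.1962

5.1962


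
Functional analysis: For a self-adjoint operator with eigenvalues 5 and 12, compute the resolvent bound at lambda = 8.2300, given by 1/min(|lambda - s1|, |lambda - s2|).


dist(8.2300, {5, 12}) = min(|8.2300 - 5|, |8.2300 - 12|)
= min(3.2300, 3.7700) = 3.2300
Resolvent bound = 1/3.2300 = 0.3096

0.3096


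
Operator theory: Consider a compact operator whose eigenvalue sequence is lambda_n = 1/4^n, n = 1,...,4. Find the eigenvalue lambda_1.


The eigenvalue formula gives lambda_1 = 1/4^1
= 1/4
= 0.2500

0.2500
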